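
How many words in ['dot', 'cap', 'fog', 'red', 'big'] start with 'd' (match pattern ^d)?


Pattern ^d anchors to start of word. Check which words begin with 'd':
  'dot' -> MATCH (starts with 'd')
  'cap' -> no
  'fog' -> no
  'red' -> no
  'big' -> no
Matching words: ['dot']
Count: 1

1


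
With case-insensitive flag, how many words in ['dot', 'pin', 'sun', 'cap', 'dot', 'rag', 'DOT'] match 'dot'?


Case-insensitive matching: compare each word's lowercase form to 'dot'.
  'dot' -> lower='dot' -> MATCH
  'pin' -> lower='pin' -> no
  'sun' -> lower='sun' -> no
  'cap' -> lower='cap' -> no
  'dot' -> lower='dot' -> MATCH
  'rag' -> lower='rag' -> no
  'DOT' -> lower='dot' -> MATCH
Matches: ['dot', 'dot', 'DOT']
Count: 3

3


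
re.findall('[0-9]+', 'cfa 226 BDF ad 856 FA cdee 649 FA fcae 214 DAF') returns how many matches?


Pattern '[0-9]+' finds one or more digits.
Text: 'cfa 226 BDF ad 856 FA cdee 649 FA fcae 214 DAF'
Scanning for matches:
  Match 1: '226'
  Match 2: '856'
  Match 3: '649'
  Match 4: '214'
Total matches: 4

4


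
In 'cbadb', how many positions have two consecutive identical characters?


Looking for consecutive identical characters in 'cbadb':
  pos 0-1: 'c' vs 'b' -> different
  pos 1-2: 'b' vs 'a' -> different
  pos 2-3: 'a' vs 'd' -> different
  pos 3-4: 'd' vs 'b' -> different
Consecutive identical pairs: []
Count: 0

0


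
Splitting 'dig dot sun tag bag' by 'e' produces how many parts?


Splitting by 'e' breaks the string at each occurrence of the separator.
Text: 'dig dot sun tag bag'
Parts after split:
  Part 1: 'dig dot sun tag bag'
Total parts: 1

1


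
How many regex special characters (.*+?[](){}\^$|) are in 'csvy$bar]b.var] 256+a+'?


Regex special characters are: . * + ? [ ] ( ) { } \ ^ $ |
Scanning 'csvy$bar]b.var] 256+a+':
  pos 4: '$' -> SPECIAL
  pos 8: ']' -> SPECIAL
  pos 10: '.' -> SPECIAL
  pos 14: ']' -> SPECIAL
  pos 19: '+' -> SPECIAL
  pos 21: '+' -> SPECIAL
Special chars found: ['$', ']', '.', ']', '+', '+']
Total: 6

6


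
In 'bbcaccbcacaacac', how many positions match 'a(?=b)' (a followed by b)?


Lookahead 'a(?=b)' matches 'a' only when followed by 'b'.
String: 'bbcaccbcacaacac'
Checking each position where char is 'a':
  pos 3: 'a' -> no (next='c')
  pos 8: 'a' -> no (next='c')
  pos 10: 'a' -> no (next='a')
  pos 11: 'a' -> no (next='c')
  pos 13: 'a' -> no (next='c')
Matching positions: []
Count: 0

0


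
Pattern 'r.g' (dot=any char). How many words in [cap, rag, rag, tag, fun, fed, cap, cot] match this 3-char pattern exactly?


Pattern 'r.g' means: starts with 'r', any single char, ends with 'g'.
Checking each word (must be exactly 3 chars):
  'cap' (len=3): no
  'rag' (len=3): MATCH
  'rag' (len=3): MATCH
  'tag' (len=3): no
  'fun' (len=3): no
  'fed' (len=3): no
  'cap' (len=3): no
  'cot' (len=3): no
Matching words: ['rag', 'rag']
Total: 2

2


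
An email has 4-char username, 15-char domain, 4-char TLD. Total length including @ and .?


An email address has format: username@domain.tld
Username length: 4
'@' character: 1
Domain length: 15
'.' character: 1
TLD length: 4
Total = 4 + 1 + 15 + 1 + 4 = 25

25


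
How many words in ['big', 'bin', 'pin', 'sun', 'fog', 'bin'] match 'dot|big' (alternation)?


Alternation 'dot|big' matches either 'dot' or 'big'.
Checking each word:
  'big' -> MATCH
  'bin' -> no
  'pin' -> no
  'sun' -> no
  'fog' -> no
  'bin' -> no
Matches: ['big']
Count: 1

1


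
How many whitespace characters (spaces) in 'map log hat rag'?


\s matches whitespace characters (spaces, tabs, etc.).
Text: 'map log hat rag'
This text has 4 words separated by spaces.
Number of spaces = number of words - 1 = 4 - 1 = 3

3


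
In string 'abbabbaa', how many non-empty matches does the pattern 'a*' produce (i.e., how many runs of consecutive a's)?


Pattern 'a*' matches zero or more a's. We want non-empty runs of consecutive a's.
String: 'abbabbaa'
Walking through the string to find runs of a's:
  Run 1: positions 0-0 -> 'a'
  Run 2: positions 3-3 -> 'a'
  Run 3: positions 6-7 -> 'aa'
Non-empty runs found: ['a', 'a', 'aa']
Count: 3

3


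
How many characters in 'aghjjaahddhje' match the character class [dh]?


Character class [dh] matches any of: {d, h}
Scanning string 'aghjjaahddhje' character by character:
  pos 0: 'a' -> no
  pos 1: 'g' -> no
  pos 2: 'h' -> MATCH
  pos 3: 'j' -> no
  pos 4: 'j' -> no
  pos 5: 'a' -> no
  pos 6: 'a' -> no
  pos 7: 'h' -> MATCH
  pos 8: 'd' -> MATCH
  pos 9: 'd' -> MATCH
  pos 10: 'h' -> MATCH
  pos 11: 'j' -> no
  pos 12: 'e' -> no
Total matches: 5

5


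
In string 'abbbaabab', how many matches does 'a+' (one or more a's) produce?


Pattern 'a+' matches one or more consecutive a's.
String: 'abbbaabab'
Scanning for runs of a:
  Match 1: 'a' (length 1)
  Match 2: 'aa' (length 2)
  Match 3: 'a' (length 1)
Total matches: 3

3


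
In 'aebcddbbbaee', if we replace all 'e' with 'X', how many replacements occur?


re.sub('e', 'X', text) replaces every occurrence of 'e' with 'X'.
Text: 'aebcddbbbaee'
Scanning for 'e':
  pos 1: 'e' -> replacement #1
  pos 10: 'e' -> replacement #2
  pos 11: 'e' -> replacement #3
Total replacements: 3

3


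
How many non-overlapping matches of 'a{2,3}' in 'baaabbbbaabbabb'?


Pattern 'a{2,3}' matches between 2 and 3 consecutive a's (greedy).
String: 'baaabbbbaabbabb'
Finding runs of a's and applying greedy matching:
  Run at pos 1: 'aaa' (length 3)
  Run at pos 8: 'aa' (length 2)
  Run at pos 12: 'a' (length 1)
Matches: ['aaa', 'aa']
Count: 2

2


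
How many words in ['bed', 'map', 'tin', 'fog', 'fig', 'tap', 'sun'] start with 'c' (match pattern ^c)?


Pattern ^c anchors to start of word. Check which words begin with 'c':
  'bed' -> no
  'map' -> no
  'tin' -> no
  'fog' -> no
  'fig' -> no
  'tap' -> no
  'sun' -> no
Matching words: []
Count: 0

0


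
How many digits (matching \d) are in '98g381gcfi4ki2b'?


\d matches any digit 0-9.
Scanning '98g381gcfi4ki2b':
  pos 0: '9' -> DIGIT
  pos 1: '8' -> DIGIT
  pos 3: '3' -> DIGIT
  pos 4: '8' -> DIGIT
  pos 5: '1' -> DIGIT
  pos 10: '4' -> DIGIT
  pos 13: '2' -> DIGIT
Digits found: ['9', '8', '3', '8', '1', '4', '2']
Total: 7

7


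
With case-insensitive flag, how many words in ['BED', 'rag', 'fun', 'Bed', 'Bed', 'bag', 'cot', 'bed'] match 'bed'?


Case-insensitive matching: compare each word's lowercase form to 'bed'.
  'BED' -> lower='bed' -> MATCH
  'rag' -> lower='rag' -> no
  'fun' -> lower='fun' -> no
  'Bed' -> lower='bed' -> MATCH
  'Bed' -> lower='bed' -> MATCH
  'bag' -> lower='bag' -> no
  'cot' -> lower='cot' -> no
  'bed' -> lower='bed' -> MATCH
Matches: ['BED', 'Bed', 'Bed', 'bed']
Count: 4

4


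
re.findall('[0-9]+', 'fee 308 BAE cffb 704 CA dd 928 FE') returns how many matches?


Pattern '[0-9]+' finds one or more digits.
Text: 'fee 308 BAE cffb 704 CA dd 928 FE'
Scanning for matches:
  Match 1: '308'
  Match 2: '704'
  Match 3: '928'
Total matches: 3

3


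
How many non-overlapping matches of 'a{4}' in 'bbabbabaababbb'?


Pattern 'a{4}' matches exactly 4 consecutive a's (greedy, non-overlapping).
String: 'bbabbabaababbb'
Scanning for runs of a's:
  Run at pos 2: 'a' (length 1) -> 0 match(es)
  Run at pos 5: 'a' (length 1) -> 0 match(es)
  Run at pos 7: 'aa' (length 2) -> 0 match(es)
  Run at pos 10: 'a' (length 1) -> 0 match(es)
Matches found: []
Total: 0

0


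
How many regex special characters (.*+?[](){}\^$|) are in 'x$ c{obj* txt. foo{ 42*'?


Regex special characters are: . * + ? [ ] ( ) { } \ ^ $ |
Scanning 'x$ c{obj* txt. foo{ 42*':
  pos 1: '$' -> SPECIAL
  pos 4: '{' -> SPECIAL
  pos 8: '*' -> SPECIAL
  pos 13: '.' -> SPECIAL
  pos 18: '{' -> SPECIAL
  pos 22: '*' -> SPECIAL
Special chars found: ['$', '{', '*', '.', '{', '*']
Total: 6

6


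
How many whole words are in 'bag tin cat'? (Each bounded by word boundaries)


Word boundaries (\b) mark the start/end of each word.
Text: 'bag tin cat'
Splitting by whitespace:
  Word 1: 'bag'
  Word 2: 'tin'
  Word 3: 'cat'
Total whole words: 3

3


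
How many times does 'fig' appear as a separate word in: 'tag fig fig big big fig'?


Scanning each word for exact match 'fig':
  Word 1: 'tag' -> no
  Word 2: 'fig' -> MATCH
  Word 3: 'fig' -> MATCH
  Word 4: 'big' -> no
  Word 5: 'big' -> no
  Word 6: 'fig' -> MATCH
Total matches: 3

3


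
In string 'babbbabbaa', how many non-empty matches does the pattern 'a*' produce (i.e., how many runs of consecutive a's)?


Pattern 'a*' matches zero or more a's. We want non-empty runs of consecutive a's.
String: 'babbbabbaa'
Walking through the string to find runs of a's:
  Run 1: positions 1-1 -> 'a'
  Run 2: positions 5-5 -> 'a'
  Run 3: positions 8-9 -> 'aa'
Non-empty runs found: ['a', 'a', 'aa']
Count: 3

3


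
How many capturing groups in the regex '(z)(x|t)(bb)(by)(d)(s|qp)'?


To count capturing groups, count each '(' that starts a group.
Pattern: '(z)(x|t)(bb)(by)(d)(s|qp)'
Walking through the pattern:
  Position 0: '(' -> group #1
  Position 3: '(' -> group #2
  Position 8: '(' -> group #3
  Position 12: '(' -> group #4
  Position 16: '(' -> group #5
  Position 19: '(' -> group #6
Total capturing groups: 6

6


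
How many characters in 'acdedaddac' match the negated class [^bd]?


Negated class [^bd] matches any char NOT in {b, d}
Scanning 'acdedaddac':
  pos 0: 'a' -> MATCH
  pos 1: 'c' -> MATCH
  pos 2: 'd' -> no (excluded)
  pos 3: 'e' -> MATCH
  pos 4: 'd' -> no (excluded)
  pos 5: 'a' -> MATCH
  pos 6: 'd' -> no (excluded)
  pos 7: 'd' -> no (excluded)
  pos 8: 'a' -> MATCH
  pos 9: 'c' -> MATCH
Total matches: 6

6


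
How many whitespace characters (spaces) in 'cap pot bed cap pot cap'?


\s matches whitespace characters (spaces, tabs, etc.).
Text: 'cap pot bed cap pot cap'
This text has 6 words separated by spaces.
Number of spaces = number of words - 1 = 6 - 1 = 5

5


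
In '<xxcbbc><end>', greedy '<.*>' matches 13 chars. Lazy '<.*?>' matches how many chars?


Greedy '<.*>' tries to match as MUCH as possible.
Lazy '<.*?>' tries to match as LITTLE as possible.

String: '<xxcbbc><end>'
Greedy '<.*>' starts at first '<' and extends to the LAST '>': '<xxcbbc><end>' (13 chars)
Lazy '<.*?>' starts at first '<' and stops at the FIRST '>': '<xxcbbc>' (8 chars)

8


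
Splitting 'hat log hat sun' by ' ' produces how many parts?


Splitting by ' ' breaks the string at each occurrence of the separator.
Text: 'hat log hat sun'
Parts after split:
  Part 1: 'hat'
  Part 2: 'log'
  Part 3: 'hat'
  Part 4: 'sun'
Total parts: 4

4


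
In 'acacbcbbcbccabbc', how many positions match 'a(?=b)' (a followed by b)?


Lookahead 'a(?=b)' matches 'a' only when followed by 'b'.
String: 'acacbcbbcbccabbc'
Checking each position where char is 'a':
  pos 0: 'a' -> no (next='c')
  pos 2: 'a' -> no (next='c')
  pos 12: 'a' -> MATCH (next='b')
Matching positions: [12]
Count: 1

1


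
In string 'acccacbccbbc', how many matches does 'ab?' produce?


Pattern 'ab?' matches 'a' optionally followed by 'b'.
String: 'acccacbccbbc'
Scanning left to right for 'a' then checking next char:
  Match 1: 'a' (a not followed by b)
  Match 2: 'a' (a not followed by b)
Total matches: 2

2


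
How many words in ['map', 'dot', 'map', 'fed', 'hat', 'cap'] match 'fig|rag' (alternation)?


Alternation 'fig|rag' matches either 'fig' or 'rag'.
Checking each word:
  'map' -> no
  'dot' -> no
  'map' -> no
  'fed' -> no
  'hat' -> no
  'cap' -> no
Matches: []
Count: 0

0


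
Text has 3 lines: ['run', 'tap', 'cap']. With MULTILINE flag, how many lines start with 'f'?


With MULTILINE flag, ^ matches the start of each line.
Lines: ['run', 'tap', 'cap']
Checking which lines start with 'f':
  Line 1: 'run' -> no
  Line 2: 'tap' -> no
  Line 3: 'cap' -> no
Matching lines: []
Count: 0

0


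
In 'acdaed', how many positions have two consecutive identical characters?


Looking for consecutive identical characters in 'acdaed':
  pos 0-1: 'a' vs 'c' -> different
  pos 1-2: 'c' vs 'd' -> different
  pos 2-3: 'd' vs 'a' -> different
  pos 3-4: 'a' vs 'e' -> different
  pos 4-5: 'e' vs 'd' -> different
Consecutive identical pairs: []
Count: 0

0


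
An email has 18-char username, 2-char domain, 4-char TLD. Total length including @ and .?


An email address has format: username@domain.tld
Username length: 18
'@' character: 1
Domain length: 2
'.' character: 1
TLD length: 4
Total = 18 + 1 + 2 + 1 + 4 = 26

26


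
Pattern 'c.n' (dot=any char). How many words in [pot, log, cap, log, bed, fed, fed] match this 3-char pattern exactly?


Pattern 'c.n' means: starts with 'c', any single char, ends with 'n'.
Checking each word (must be exactly 3 chars):
  'pot' (len=3): no
  'log' (len=3): no
  'cap' (len=3): no
  'log' (len=3): no
  'bed' (len=3): no
  'fed' (len=3): no
  'fed' (len=3): no
Matching words: []
Total: 0

0


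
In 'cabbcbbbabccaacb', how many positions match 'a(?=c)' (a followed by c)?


Lookahead 'a(?=c)' matches 'a' only when followed by 'c'.
String: 'cabbcbbbabccaacb'
Checking each position where char is 'a':
  pos 1: 'a' -> no (next='b')
  pos 8: 'a' -> no (next='b')
  pos 12: 'a' -> no (next='a')
  pos 13: 'a' -> MATCH (next='c')
Matching positions: [13]
Count: 1

1


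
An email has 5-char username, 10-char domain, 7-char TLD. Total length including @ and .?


An email address has format: username@domain.tld
Username length: 5
'@' character: 1
Domain length: 10
'.' character: 1
TLD length: 7
Total = 5 + 1 + 10 + 1 + 7 = 24

24


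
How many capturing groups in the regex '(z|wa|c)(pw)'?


To count capturing groups, count each '(' that starts a group.
Pattern: '(z|wa|c)(pw)'
Walking through the pattern:
  Position 0: '(' -> group #1
  Position 8: '(' -> group #2
Total capturing groups: 2

2


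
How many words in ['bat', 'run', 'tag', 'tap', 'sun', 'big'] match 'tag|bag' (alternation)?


Alternation 'tag|bag' matches either 'tag' or 'bag'.
Checking each word:
  'bat' -> no
  'run' -> no
  'tag' -> MATCH
  'tap' -> no
  'sun' -> no
  'big' -> no
Matches: ['tag']
Count: 1

1


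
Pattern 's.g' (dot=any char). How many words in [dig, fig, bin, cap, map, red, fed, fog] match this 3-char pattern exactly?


Pattern 's.g' means: starts with 's', any single char, ends with 'g'.
Checking each word (must be exactly 3 chars):
  'dig' (len=3): no
  'fig' (len=3): no
  'bin' (len=3): no
  'cap' (len=3): no
  'map' (len=3): no
  'red' (len=3): no
  'fed' (len=3): no
  'fog' (len=3): no
Matching words: []
Total: 0

0


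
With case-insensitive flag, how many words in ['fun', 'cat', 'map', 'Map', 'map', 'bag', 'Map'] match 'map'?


Case-insensitive matching: compare each word's lowercase form to 'map'.
  'fun' -> lower='fun' -> no
  'cat' -> lower='cat' -> no
  'map' -> lower='map' -> MATCH
  'Map' -> lower='map' -> MATCH
  'map' -> lower='map' -> MATCH
  'bag' -> lower='bag' -> no
  'Map' -> lower='map' -> MATCH
Matches: ['map', 'Map', 'map', 'Map']
Count: 4

4


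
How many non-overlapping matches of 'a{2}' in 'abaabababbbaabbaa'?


Pattern 'a{2}' matches exactly 2 consecutive a's (greedy, non-overlapping).
String: 'abaabababbbaabbaa'
Scanning for runs of a's:
  Run at pos 0: 'a' (length 1) -> 0 match(es)
  Run at pos 2: 'aa' (length 2) -> 1 match(es)
  Run at pos 5: 'a' (length 1) -> 0 match(es)
  Run at pos 7: 'a' (length 1) -> 0 match(es)
  Run at pos 11: 'aa' (length 2) -> 1 match(es)
  Run at pos 15: 'aa' (length 2) -> 1 match(es)
Matches found: ['aa', 'aa', 'aa']
Total: 3

3


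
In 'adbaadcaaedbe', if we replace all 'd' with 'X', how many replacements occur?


re.sub('d', 'X', text) replaces every occurrence of 'd' with 'X'.
Text: 'adbaadcaaedbe'
Scanning for 'd':
  pos 1: 'd' -> replacement #1
  pos 5: 'd' -> replacement #2
  pos 10: 'd' -> replacement #3
Total replacements: 3

3


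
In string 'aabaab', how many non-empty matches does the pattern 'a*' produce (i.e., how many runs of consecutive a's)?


Pattern 'a*' matches zero or more a's. We want non-empty runs of consecutive a's.
String: 'aabaab'
Walking through the string to find runs of a's:
  Run 1: positions 0-1 -> 'aa'
  Run 2: positions 3-4 -> 'aa'
Non-empty runs found: ['aa', 'aa']
Count: 2

2


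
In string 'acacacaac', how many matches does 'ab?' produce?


Pattern 'ab?' matches 'a' optionally followed by 'b'.
String: 'acacacaac'
Scanning left to right for 'a' then checking next char:
  Match 1: 'a' (a not followed by b)
  Match 2: 'a' (a not followed by b)
  Match 3: 'a' (a not followed by b)
  Match 4: 'a' (a not followed by b)
  Match 5: 'a' (a not followed by b)
Total matches: 5

5


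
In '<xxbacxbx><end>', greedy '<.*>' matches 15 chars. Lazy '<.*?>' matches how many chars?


Greedy '<.*>' tries to match as MUCH as possible.
Lazy '<.*?>' tries to match as LITTLE as possible.

String: '<xxbacxbx><end>'
Greedy '<.*>' starts at first '<' and extends to the LAST '>': '<xxbacxbx><end>' (15 chars)
Lazy '<.*?>' starts at first '<' and stops at the FIRST '>': '<xxbacxbx>' (10 chars)

10


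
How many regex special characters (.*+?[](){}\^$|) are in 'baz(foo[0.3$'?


Regex special characters are: . * + ? [ ] ( ) { } \ ^ $ |
Scanning 'baz(foo[0.3$':
  pos 3: '(' -> SPECIAL
  pos 7: '[' -> SPECIAL
  pos 9: '.' -> SPECIAL
  pos 11: '$' -> SPECIAL
Special chars found: ['(', '[', '.', '$']
Total: 4

4


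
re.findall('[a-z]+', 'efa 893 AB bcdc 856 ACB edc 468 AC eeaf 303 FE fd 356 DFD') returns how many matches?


Pattern '[a-z]+' finds one or more lowercase letters.
Text: 'efa 893 AB bcdc 856 ACB edc 468 AC eeaf 303 FE fd 356 DFD'
Scanning for matches:
  Match 1: 'efa'
  Match 2: 'bcdc'
  Match 3: 'edc'
  Match 4: 'eeaf'
  Match 5: 'fd'
Total matches: 5

5


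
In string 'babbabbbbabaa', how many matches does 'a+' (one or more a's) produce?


Pattern 'a+' matches one or more consecutive a's.
String: 'babbabbbbabaa'
Scanning for runs of a:
  Match 1: 'a' (length 1)
  Match 2: 'a' (length 1)
  Match 3: 'a' (length 1)
  Match 4: 'aa' (length 2)
Total matches: 4

4


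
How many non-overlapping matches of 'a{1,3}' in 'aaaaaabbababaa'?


Pattern 'a{1,3}' matches between 1 and 3 consecutive a's (greedy).
String: 'aaaaaabbababaa'
Finding runs of a's and applying greedy matching:
  Run at pos 0: 'aaaaaa' (length 6)
  Run at pos 8: 'a' (length 1)
  Run at pos 10: 'a' (length 1)
  Run at pos 12: 'aa' (length 2)
Matches: ['aaa', 'aaa', 'a', 'a', 'aa']
Count: 5

5


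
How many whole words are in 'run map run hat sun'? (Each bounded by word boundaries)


Word boundaries (\b) mark the start/end of each word.
Text: 'run map run hat sun'
Splitting by whitespace:
  Word 1: 'run'
  Word 2: 'map'
  Word 3: 'run'
  Word 4: 'hat'
  Word 5: 'sun'
Total whole words: 5

5


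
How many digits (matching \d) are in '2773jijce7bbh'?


\d matches any digit 0-9.
Scanning '2773jijce7bbh':
  pos 0: '2' -> DIGIT
  pos 1: '7' -> DIGIT
  pos 2: '7' -> DIGIT
  pos 3: '3' -> DIGIT
  pos 9: '7' -> DIGIT
Digits found: ['2', '7', '7', '3', '7']
Total: 5

5


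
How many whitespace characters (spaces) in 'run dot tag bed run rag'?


\s matches whitespace characters (spaces, tabs, etc.).
Text: 'run dot tag bed run rag'
This text has 6 words separated by spaces.
Number of spaces = number of words - 1 = 6 - 1 = 5

5


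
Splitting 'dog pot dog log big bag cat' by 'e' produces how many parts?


Splitting by 'e' breaks the string at each occurrence of the separator.
Text: 'dog pot dog log big bag cat'
Parts after split:
  Part 1: 'dog pot dog log big bag cat'
Total parts: 1

1


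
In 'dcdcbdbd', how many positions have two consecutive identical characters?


Looking for consecutive identical characters in 'dcdcbdbd':
  pos 0-1: 'd' vs 'c' -> different
  pos 1-2: 'c' vs 'd' -> different
  pos 2-3: 'd' vs 'c' -> different
  pos 3-4: 'c' vs 'b' -> different
  pos 4-5: 'b' vs 'd' -> different
  pos 5-6: 'd' vs 'b' -> different
  pos 6-7: 'b' vs 'd' -> different
Consecutive identical pairs: []
Count: 0

0


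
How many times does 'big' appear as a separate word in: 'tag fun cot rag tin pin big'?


Scanning each word for exact match 'big':
  Word 1: 'tag' -> no
  Word 2: 'fun' -> no
  Word 3: 'cot' -> no
  Word 4: 'rag' -> no
  Word 5: 'tin' -> no
  Word 6: 'pin' -> no
  Word 7: 'big' -> MATCH
Total matches: 1

1


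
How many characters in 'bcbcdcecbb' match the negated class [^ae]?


Negated class [^ae] matches any char NOT in {a, e}
Scanning 'bcbcdcecbb':
  pos 0: 'b' -> MATCH
  pos 1: 'c' -> MATCH
  pos 2: 'b' -> MATCH
  pos 3: 'c' -> MATCH
  pos 4: 'd' -> MATCH
  pos 5: 'c' -> MATCH
  pos 6: 'e' -> no (excluded)
  pos 7: 'c' -> MATCH
  pos 8: 'b' -> MATCH
  pos 9: 'b' -> MATCH
Total matches: 9

9


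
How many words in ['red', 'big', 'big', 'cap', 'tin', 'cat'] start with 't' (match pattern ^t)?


Pattern ^t anchors to start of word. Check which words begin with 't':
  'red' -> no
  'big' -> no
  'big' -> no
  'cap' -> no
  'tin' -> MATCH (starts with 't')
  'cat' -> no
Matching words: ['tin']
Count: 1

1


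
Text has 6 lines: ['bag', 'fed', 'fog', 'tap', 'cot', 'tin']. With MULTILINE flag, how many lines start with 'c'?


With MULTILINE flag, ^ matches the start of each line.
Lines: ['bag', 'fed', 'fog', 'tap', 'cot', 'tin']
Checking which lines start with 'c':
  Line 1: 'bag' -> no
  Line 2: 'fed' -> no
  Line 3: 'fog' -> no
  Line 4: 'tap' -> no
  Line 5: 'cot' -> MATCH
  Line 6: 'tin' -> no
Matching lines: ['cot']
Count: 1

1


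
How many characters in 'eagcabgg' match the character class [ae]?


Character class [ae] matches any of: {a, e}
Scanning string 'eagcabgg' character by character:
  pos 0: 'e' -> MATCH
  pos 1: 'a' -> MATCH
  pos 2: 'g' -> no
  pos 3: 'c' -> no
  pos 4: 'a' -> MATCH
  pos 5: 'b' -> no
  pos 6: 'g' -> no
  pos 7: 'g' -> no
Total matches: 3

3


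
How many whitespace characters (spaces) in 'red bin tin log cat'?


\s matches whitespace characters (spaces, tabs, etc.).
Text: 'red bin tin log cat'
This text has 5 words separated by spaces.
Number of spaces = number of words - 1 = 5 - 1 = 4

4


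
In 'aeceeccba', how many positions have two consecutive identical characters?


Looking for consecutive identical characters in 'aeceeccba':
  pos 0-1: 'a' vs 'e' -> different
  pos 1-2: 'e' vs 'c' -> different
  pos 2-3: 'c' vs 'e' -> different
  pos 3-4: 'e' vs 'e' -> MATCH ('ee')
  pos 4-5: 'e' vs 'c' -> different
  pos 5-6: 'c' vs 'c' -> MATCH ('cc')
  pos 6-7: 'c' vs 'b' -> different
  pos 7-8: 'b' vs 'a' -> different
Consecutive identical pairs: ['ee', 'cc']
Count: 2

2


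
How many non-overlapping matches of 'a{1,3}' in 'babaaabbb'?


Pattern 'a{1,3}' matches between 1 and 3 consecutive a's (greedy).
String: 'babaaabbb'
Finding runs of a's and applying greedy matching:
  Run at pos 1: 'a' (length 1)
  Run at pos 3: 'aaa' (length 3)
Matches: ['a', 'aaa']
Count: 2

2


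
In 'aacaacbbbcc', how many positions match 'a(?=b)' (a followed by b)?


Lookahead 'a(?=b)' matches 'a' only when followed by 'b'.
String: 'aacaacbbbcc'
Checking each position where char is 'a':
  pos 0: 'a' -> no (next='a')
  pos 1: 'a' -> no (next='c')
  pos 3: 'a' -> no (next='a')
  pos 4: 'a' -> no (next='c')
Matching positions: []
Count: 0

0


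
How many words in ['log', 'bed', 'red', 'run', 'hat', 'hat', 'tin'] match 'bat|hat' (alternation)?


Alternation 'bat|hat' matches either 'bat' or 'hat'.
Checking each word:
  'log' -> no
  'bed' -> no
  'red' -> no
  'run' -> no
  'hat' -> MATCH
  'hat' -> MATCH
  'tin' -> no
Matches: ['hat', 'hat']
Count: 2

2


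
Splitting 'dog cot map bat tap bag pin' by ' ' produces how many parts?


Splitting by ' ' breaks the string at each occurrence of the separator.
Text: 'dog cot map bat tap bag pin'
Parts after split:
  Part 1: 'dog'
  Part 2: 'cot'
  Part 3: 'map'
  Part 4: 'bat'
  Part 5: 'tap'
  Part 6: 'bag'
  Part 7: 'pin'
Total parts: 7

7


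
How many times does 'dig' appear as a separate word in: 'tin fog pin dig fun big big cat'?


Scanning each word for exact match 'dig':
  Word 1: 'tin' -> no
  Word 2: 'fog' -> no
  Word 3: 'pin' -> no
  Word 4: 'dig' -> MATCH
  Word 5: 'fun' -> no
  Word 6: 'big' -> no
  Word 7: 'big' -> no
  Word 8: 'cat' -> no
Total matches: 1

1


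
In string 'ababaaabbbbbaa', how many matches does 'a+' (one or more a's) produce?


Pattern 'a+' matches one or more consecutive a's.
String: 'ababaaabbbbbaa'
Scanning for runs of a:
  Match 1: 'a' (length 1)
  Match 2: 'a' (length 1)
  Match 3: 'aaa' (length 3)
  Match 4: 'aa' (length 2)
Total matches: 4

4


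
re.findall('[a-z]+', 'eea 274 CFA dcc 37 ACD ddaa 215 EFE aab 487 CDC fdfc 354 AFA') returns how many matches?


Pattern '[a-z]+' finds one or more lowercase letters.
Text: 'eea 274 CFA dcc 37 ACD ddaa 215 EFE aab 487 CDC fdfc 354 AFA'
Scanning for matches:
  Match 1: 'eea'
  Match 2: 'dcc'
  Match 3: 'ddaa'
  Match 4: 'aab'
  Match 5: 'fdfc'
Total matches: 5

5


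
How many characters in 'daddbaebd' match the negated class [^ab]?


Negated class [^ab] matches any char NOT in {a, b}
Scanning 'daddbaebd':
  pos 0: 'd' -> MATCH
  pos 1: 'a' -> no (excluded)
  pos 2: 'd' -> MATCH
  pos 3: 'd' -> MATCH
  pos 4: 'b' -> no (excluded)
  pos 5: 'a' -> no (excluded)
  pos 6: 'e' -> MATCH
  pos 7: 'b' -> no (excluded)
  pos 8: 'd' -> MATCH
Total matches: 5

5


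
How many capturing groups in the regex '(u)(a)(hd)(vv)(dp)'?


To count capturing groups, count each '(' that starts a group.
Pattern: '(u)(a)(hd)(vv)(dp)'
Walking through the pattern:
  Position 0: '(' -> group #1
  Position 3: '(' -> group #2
  Position 6: '(' -> group #3
  Position 10: '(' -> group #4
  Position 14: '(' -> group #5
Total capturing groups: 5

5


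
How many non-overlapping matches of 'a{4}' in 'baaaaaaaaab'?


Pattern 'a{4}' matches exactly 4 consecutive a's (greedy, non-overlapping).
String: 'baaaaaaaaab'
Scanning for runs of a's:
  Run at pos 1: 'aaaaaaaaa' (length 9) -> 2 match(es)
Matches found: ['aaaa', 'aaaa']
Total: 2

2


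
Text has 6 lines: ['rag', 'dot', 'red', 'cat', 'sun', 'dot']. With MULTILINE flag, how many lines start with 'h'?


With MULTILINE flag, ^ matches the start of each line.
Lines: ['rag', 'dot', 'red', 'cat', 'sun', 'dot']
Checking which lines start with 'h':
  Line 1: 'rag' -> no
  Line 2: 'dot' -> no
  Line 3: 'red' -> no
  Line 4: 'cat' -> no
  Line 5: 'sun' -> no
  Line 6: 'dot' -> no
Matching lines: []
Count: 0

0


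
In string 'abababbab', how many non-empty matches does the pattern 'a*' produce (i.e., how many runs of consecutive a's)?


Pattern 'a*' matches zero or more a's. We want non-empty runs of consecutive a's.
String: 'abababbab'
Walking through the string to find runs of a's:
  Run 1: positions 0-0 -> 'a'
  Run 2: positions 2-2 -> 'a'
  Run 3: positions 4-4 -> 'a'
  Run 4: positions 7-7 -> 'a'
Non-empty runs found: ['a', 'a', 'a', 'a']
Count: 4

4


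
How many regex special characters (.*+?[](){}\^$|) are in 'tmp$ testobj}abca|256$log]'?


Regex special characters are: . * + ? [ ] ( ) { } \ ^ $ |
Scanning 'tmp$ testobj}abca|256$log]':
  pos 3: '$' -> SPECIAL
  pos 12: '}' -> SPECIAL
  pos 17: '|' -> SPECIAL
  pos 21: '$' -> SPECIAL
  pos 25: ']' -> SPECIAL
Special chars found: ['$', '}', '|', '$', ']']
Total: 5

5


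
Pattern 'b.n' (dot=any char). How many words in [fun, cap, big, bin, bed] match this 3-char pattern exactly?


Pattern 'b.n' means: starts with 'b', any single char, ends with 'n'.
Checking each word (must be exactly 3 chars):
  'fun' (len=3): no
  'cap' (len=3): no
  'big' (len=3): no
  'bin' (len=3): MATCH
  'bed' (len=3): no
Matching words: ['bin']
Total: 1

1


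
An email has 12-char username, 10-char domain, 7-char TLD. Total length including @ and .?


An email address has format: username@domain.tld
Username length: 12
'@' character: 1
Domain length: 10
'.' character: 1
TLD length: 7
Total = 12 + 1 + 10 + 1 + 7 = 31

31


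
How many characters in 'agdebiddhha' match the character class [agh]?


Character class [agh] matches any of: {a, g, h}
Scanning string 'agdebiddhha' character by character:
  pos 0: 'a' -> MATCH
  pos 1: 'g' -> MATCH
  pos 2: 'd' -> no
  pos 3: 'e' -> no
  pos 4: 'b' -> no
  pos 5: 'i' -> no
  pos 6: 'd' -> no
  pos 7: 'd' -> no
  pos 8: 'h' -> MATCH
  pos 9: 'h' -> MATCH
  pos 10: 'a' -> MATCH
Total matches: 5

5


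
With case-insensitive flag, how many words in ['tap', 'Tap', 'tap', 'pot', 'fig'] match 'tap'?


Case-insensitive matching: compare each word's lowercase form to 'tap'.
  'tap' -> lower='tap' -> MATCH
  'Tap' -> lower='tap' -> MATCH
  'tap' -> lower='tap' -> MATCH
  'pot' -> lower='pot' -> no
  'fig' -> lower='fig' -> no
Matches: ['tap', 'Tap', 'tap']
Count: 3

3


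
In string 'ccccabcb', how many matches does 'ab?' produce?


Pattern 'ab?' matches 'a' optionally followed by 'b'.
String: 'ccccabcb'
Scanning left to right for 'a' then checking next char:
  Match 1: 'ab' (a followed by b)
Total matches: 1

1


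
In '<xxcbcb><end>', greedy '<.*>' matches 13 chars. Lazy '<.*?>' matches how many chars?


Greedy '<.*>' tries to match as MUCH as possible.
Lazy '<.*?>' tries to match as LITTLE as possible.

String: '<xxcbcb><end>'
Greedy '<.*>' starts at first '<' and extends to the LAST '>': '<xxcbcb><end>' (13 chars)
Lazy '<.*?>' starts at first '<' and stops at the FIRST '>': '<xxcbcb>' (8 chars)

8


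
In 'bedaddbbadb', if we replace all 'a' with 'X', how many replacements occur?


re.sub('a', 'X', text) replaces every occurrence of 'a' with 'X'.
Text: 'bedaddbbadb'
Scanning for 'a':
  pos 3: 'a' -> replacement #1
  pos 8: 'a' -> replacement #2
Total replacements: 2

2


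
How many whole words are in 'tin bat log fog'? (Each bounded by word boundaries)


Word boundaries (\b) mark the start/end of each word.
Text: 'tin bat log fog'
Splitting by whitespace:
  Word 1: 'tin'
  Word 2: 'bat'
  Word 3: 'log'
  Word 4: 'fog'
Total whole words: 4

4


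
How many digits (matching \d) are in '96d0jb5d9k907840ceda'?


\d matches any digit 0-9.
Scanning '96d0jb5d9k907840ceda':
  pos 0: '9' -> DIGIT
  pos 1: '6' -> DIGIT
  pos 3: '0' -> DIGIT
  pos 6: '5' -> DIGIT
  pos 8: '9' -> DIGIT
  pos 10: '9' -> DIGIT
  pos 11: '0' -> DIGIT
  pos 12: '7' -> DIGIT
  pos 13: '8' -> DIGIT
  pos 14: '4' -> DIGIT
  pos 15: '0' -> DIGIT
Digits found: ['9', '6', '0', '5', '9', '9', '0', '7', '8', '4', '0']
Total: 11

11


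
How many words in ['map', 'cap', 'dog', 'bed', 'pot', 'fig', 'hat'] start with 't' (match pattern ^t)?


Pattern ^t anchors to start of word. Check which words begin with 't':
  'map' -> no
  'cap' -> no
  'dog' -> no
  'bed' -> no
  'pot' -> no
  'fig' -> no
  'hat' -> no
Matching words: []
Count: 0

0


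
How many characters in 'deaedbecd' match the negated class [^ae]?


Negated class [^ae] matches any char NOT in {a, e}
Scanning 'deaedbecd':
  pos 0: 'd' -> MATCH
  pos 1: 'e' -> no (excluded)
  pos 2: 'a' -> no (excluded)
  pos 3: 'e' -> no (excluded)
  pos 4: 'd' -> MATCH
  pos 5: 'b' -> MATCH
  pos 6: 'e' -> no (excluded)
  pos 7: 'c' -> MATCH
  pos 8: 'd' -> MATCH
Total matches: 5

5


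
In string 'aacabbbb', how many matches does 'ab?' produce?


Pattern 'ab?' matches 'a' optionally followed by 'b'.
String: 'aacabbbb'
Scanning left to right for 'a' then checking next char:
  Match 1: 'a' (a not followed by b)
  Match 2: 'a' (a not followed by b)
  Match 3: 'ab' (a followed by b)
Total matches: 3

3


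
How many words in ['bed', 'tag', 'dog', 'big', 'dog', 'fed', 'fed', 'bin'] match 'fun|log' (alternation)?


Alternation 'fun|log' matches either 'fun' or 'log'.
Checking each word:
  'bed' -> no
  'tag' -> no
  'dog' -> no
  'big' -> no
  'dog' -> no
  'fed' -> no
  'fed' -> no
  'bin' -> no
Matches: []
Count: 0

0


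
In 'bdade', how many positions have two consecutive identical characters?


Looking for consecutive identical characters in 'bdade':
  pos 0-1: 'b' vs 'd' -> different
  pos 1-2: 'd' vs 'a' -> different
  pos 2-3: 'a' vs 'd' -> different
  pos 3-4: 'd' vs 'e' -> different
Consecutive identical pairs: []
Count: 0

0


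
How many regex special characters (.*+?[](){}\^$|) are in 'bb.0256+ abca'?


Regex special characters are: . * + ? [ ] ( ) { } \ ^ $ |
Scanning 'bb.0256+ abca':
  pos 2: '.' -> SPECIAL
  pos 7: '+' -> SPECIAL
Special chars found: ['.', '+']
Total: 2

2


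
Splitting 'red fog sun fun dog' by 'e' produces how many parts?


Splitting by 'e' breaks the string at each occurrence of the separator.
Text: 'red fog sun fun dog'
Parts after split:
  Part 1: 'r'
  Part 2: 'd fog sun fun dog'
Total parts: 2

2


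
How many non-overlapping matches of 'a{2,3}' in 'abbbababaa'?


Pattern 'a{2,3}' matches between 2 and 3 consecutive a's (greedy).
String: 'abbbababaa'
Finding runs of a's and applying greedy matching:
  Run at pos 0: 'a' (length 1)
  Run at pos 4: 'a' (length 1)
  Run at pos 6: 'a' (length 1)
  Run at pos 8: 'aa' (length 2)
Matches: ['aa']
Count: 1

1


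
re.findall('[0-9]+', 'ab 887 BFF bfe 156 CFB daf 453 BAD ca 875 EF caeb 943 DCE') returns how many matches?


Pattern '[0-9]+' finds one or more digits.
Text: 'ab 887 BFF bfe 156 CFB daf 453 BAD ca 875 EF caeb 943 DCE'
Scanning for matches:
  Match 1: '887'
  Match 2: '156'
  Match 3: '453'
  Match 4: '875'
  Match 5: '943'
Total matches: 5

5


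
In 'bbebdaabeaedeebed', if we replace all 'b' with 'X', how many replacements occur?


re.sub('b', 'X', text) replaces every occurrence of 'b' with 'X'.
Text: 'bbebdaabeaedeebed'
Scanning for 'b':
  pos 0: 'b' -> replacement #1
  pos 1: 'b' -> replacement #2
  pos 3: 'b' -> replacement #3
  pos 7: 'b' -> replacement #4
  pos 14: 'b' -> replacement #5
Total replacements: 5

5


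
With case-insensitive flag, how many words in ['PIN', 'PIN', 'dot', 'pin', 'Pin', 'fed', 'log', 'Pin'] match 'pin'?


Case-insensitive matching: compare each word's lowercase form to 'pin'.
  'PIN' -> lower='pin' -> MATCH
  'PIN' -> lower='pin' -> MATCH
  'dot' -> lower='dot' -> no
  'pin' -> lower='pin' -> MATCH
  'Pin' -> lower='pin' -> MATCH
  'fed' -> lower='fed' -> no
  'log' -> lower='log' -> no
  'Pin' -> lower='pin' -> MATCH
Matches: ['PIN', 'PIN', 'pin', 'Pin', 'Pin']
Count: 5

5


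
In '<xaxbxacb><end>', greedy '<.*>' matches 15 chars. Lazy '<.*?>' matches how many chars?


Greedy '<.*>' tries to match as MUCH as possible.
Lazy '<.*?>' tries to match as LITTLE as possible.

String: '<xaxbxacb><end>'
Greedy '<.*>' starts at first '<' and extends to the LAST '>': '<xaxbxacb><end>' (15 chars)
Lazy '<.*?>' starts at first '<' and stops at the FIRST '>': '<xaxbxacb>' (10 chars)

10


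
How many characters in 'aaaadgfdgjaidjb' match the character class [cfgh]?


Character class [cfgh] matches any of: {c, f, g, h}
Scanning string 'aaaadgfdgjaidjb' character by character:
  pos 0: 'a' -> no
  pos 1: 'a' -> no
  pos 2: 'a' -> no
  pos 3: 'a' -> no
  pos 4: 'd' -> no
  pos 5: 'g' -> MATCH
  pos 6: 'f' -> MATCH
  pos 7: 'd' -> no
  pos 8: 'g' -> MATCH
  pos 9: 'j' -> no
  pos 10: 'a' -> no
  pos 11: 'i' -> no
  pos 12: 'd' -> no
  pos 13: 'j' -> no
  pos 14: 'b' -> no
Total matches: 3

3


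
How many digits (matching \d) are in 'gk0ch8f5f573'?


\d matches any digit 0-9.
Scanning 'gk0ch8f5f573':
  pos 2: '0' -> DIGIT
  pos 5: '8' -> DIGIT
  pos 7: '5' -> DIGIT
  pos 9: '5' -> DIGIT
  pos 10: '7' -> DIGIT
  pos 11: '3' -> DIGIT
Digits found: ['0', '8', '5', '5', '7', '3']
Total: 6

6


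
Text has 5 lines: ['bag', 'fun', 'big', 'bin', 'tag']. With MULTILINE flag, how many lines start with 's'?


With MULTILINE flag, ^ matches the start of each line.
Lines: ['bag', 'fun', 'big', 'bin', 'tag']
Checking which lines start with 's':
  Line 1: 'bag' -> no
  Line 2: 'fun' -> no
  Line 3: 'big' -> no
  Line 4: 'bin' -> no
  Line 5: 'tag' -> no
Matching lines: []
Count: 0

0


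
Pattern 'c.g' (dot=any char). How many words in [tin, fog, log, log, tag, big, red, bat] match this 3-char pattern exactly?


Pattern 'c.g' means: starts with 'c', any single char, ends with 'g'.
Checking each word (must be exactly 3 chars):
  'tin' (len=3): no
  'fog' (len=3): no
  'log' (len=3): no
  'log' (len=3): no
  'tag' (len=3): no
  'big' (len=3): no
  'red' (len=3): no
  'bat' (len=3): no
Matching words: []
Total: 0

0


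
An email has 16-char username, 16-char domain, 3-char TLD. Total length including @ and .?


An email address has format: username@domain.tld
Username length: 16
'@' character: 1
Domain length: 16
'.' character: 1
TLD length: 3
Total = 16 + 1 + 16 + 1 + 3 = 37

37


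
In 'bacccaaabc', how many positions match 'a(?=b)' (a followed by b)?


Lookahead 'a(?=b)' matches 'a' only when followed by 'b'.
String: 'bacccaaabc'
Checking each position where char is 'a':
  pos 1: 'a' -> no (next='c')
  pos 5: 'a' -> no (next='a')
  pos 6: 'a' -> no (next='a')
  pos 7: 'a' -> MATCH (next='b')
Matching positions: [7]
Count: 1

1


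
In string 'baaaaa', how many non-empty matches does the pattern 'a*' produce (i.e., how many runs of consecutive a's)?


Pattern 'a*' matches zero or more a's. We want non-empty runs of consecutive a's.
String: 'baaaaa'
Walking through the string to find runs of a's:
  Run 1: positions 1-5 -> 'aaaaa'
Non-empty runs found: ['aaaaa']
Count: 1

1


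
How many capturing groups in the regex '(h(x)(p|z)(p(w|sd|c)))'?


To count capturing groups, count each '(' that starts a group.
Pattern: '(h(x)(p|z)(p(w|sd|c)))'
Walking through the pattern:
  Position 0: '(' -> group #1
  Position 2: '(' -> group #2
  Position 5: '(' -> group #3
  Position 10: '(' -> group #4
  Position 12: '(' -> group #5
Total capturing groups: 5

5


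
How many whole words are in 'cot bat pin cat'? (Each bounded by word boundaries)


Word boundaries (\b) mark the start/end of each word.
Text: 'cot bat pin cat'
Splitting by whitespace:
  Word 1: 'cot'
  Word 2: 'bat'
  Word 3: 'pin'
  Word 4: 'cat'
Total whole words: 4

4


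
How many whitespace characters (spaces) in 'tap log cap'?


\s matches whitespace characters (spaces, tabs, etc.).
Text: 'tap log cap'
This text has 3 words separated by spaces.
Number of spaces = number of words - 1 = 3 - 1 = 2

2


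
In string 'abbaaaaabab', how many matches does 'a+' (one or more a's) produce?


Pattern 'a+' matches one or more consecutive a's.
String: 'abbaaaaabab'
Scanning for runs of a:
  Match 1: 'a' (length 1)
  Match 2: 'aaaaa' (length 5)
  Match 3: 'a' (length 1)
Total matches: 3

3


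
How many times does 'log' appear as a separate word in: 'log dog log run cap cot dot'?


Scanning each word for exact match 'log':
  Word 1: 'log' -> MATCH
  Word 2: 'dog' -> no
  Word 3: 'log' -> MATCH
  Word 4: 'run' -> no
  Word 5: 'cap' -> no
  Word 6: 'cot' -> no
  Word 7: 'dot' -> no
Total matches: 2

2


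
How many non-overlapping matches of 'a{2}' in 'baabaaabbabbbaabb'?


Pattern 'a{2}' matches exactly 2 consecutive a's (greedy, non-overlapping).
String: 'baabaaabbabbbaabb'
Scanning for runs of a's:
  Run at pos 1: 'aa' (length 2) -> 1 match(es)
  Run at pos 4: 'aaa' (length 3) -> 1 match(es)
  Run at pos 9: 'a' (length 1) -> 0 match(es)
  Run at pos 13: 'aa' (length 2) -> 1 match(es)
Matches found: ['aa', 'aa', 'aa']
Total: 3

3


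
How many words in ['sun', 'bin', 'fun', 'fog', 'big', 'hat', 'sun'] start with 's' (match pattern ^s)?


Pattern ^s anchors to start of word. Check which words begin with 's':
  'sun' -> MATCH (starts with 's')
  'bin' -> no
  'fun' -> no
  'fog' -> no
  'big' -> no
  'hat' -> no
  'sun' -> MATCH (starts with 's')
Matching words: ['sun', 'sun']
Count: 2

2


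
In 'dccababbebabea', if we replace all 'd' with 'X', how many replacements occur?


re.sub('d', 'X', text) replaces every occurrence of 'd' with 'X'.
Text: 'dccababbebabea'
Scanning for 'd':
  pos 0: 'd' -> replacement #1
Total replacements: 1

1


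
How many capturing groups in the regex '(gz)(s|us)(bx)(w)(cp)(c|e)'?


To count capturing groups, count each '(' that starts a group.
Pattern: '(gz)(s|us)(bx)(w)(cp)(c|e)'
Walking through the pattern:
  Position 0: '(' -> group #1
  Position 4: '(' -> group #2
  Position 10: '(' -> group #3
  Position 14: '(' -> group #4
  Position 17: '(' -> group #5
  Position 21: '(' -> group #6
Total capturing groups: 6

6
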